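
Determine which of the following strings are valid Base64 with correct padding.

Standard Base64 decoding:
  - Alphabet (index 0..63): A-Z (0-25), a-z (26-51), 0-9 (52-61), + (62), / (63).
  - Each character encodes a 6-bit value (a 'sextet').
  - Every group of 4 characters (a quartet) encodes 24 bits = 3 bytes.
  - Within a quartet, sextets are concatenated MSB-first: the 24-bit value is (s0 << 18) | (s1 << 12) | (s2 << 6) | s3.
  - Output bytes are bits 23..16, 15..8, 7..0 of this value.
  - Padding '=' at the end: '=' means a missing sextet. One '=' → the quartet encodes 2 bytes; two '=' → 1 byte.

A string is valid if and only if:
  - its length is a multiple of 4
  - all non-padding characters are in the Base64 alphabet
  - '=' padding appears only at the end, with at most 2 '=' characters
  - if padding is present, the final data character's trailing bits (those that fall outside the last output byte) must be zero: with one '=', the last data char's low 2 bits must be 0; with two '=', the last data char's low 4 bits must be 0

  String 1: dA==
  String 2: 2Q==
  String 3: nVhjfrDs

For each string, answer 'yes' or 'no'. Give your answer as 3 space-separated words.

String 1: 'dA==' → valid
String 2: '2Q==' → valid
String 3: 'nVhjfrDs' → valid

Answer: yes yes yes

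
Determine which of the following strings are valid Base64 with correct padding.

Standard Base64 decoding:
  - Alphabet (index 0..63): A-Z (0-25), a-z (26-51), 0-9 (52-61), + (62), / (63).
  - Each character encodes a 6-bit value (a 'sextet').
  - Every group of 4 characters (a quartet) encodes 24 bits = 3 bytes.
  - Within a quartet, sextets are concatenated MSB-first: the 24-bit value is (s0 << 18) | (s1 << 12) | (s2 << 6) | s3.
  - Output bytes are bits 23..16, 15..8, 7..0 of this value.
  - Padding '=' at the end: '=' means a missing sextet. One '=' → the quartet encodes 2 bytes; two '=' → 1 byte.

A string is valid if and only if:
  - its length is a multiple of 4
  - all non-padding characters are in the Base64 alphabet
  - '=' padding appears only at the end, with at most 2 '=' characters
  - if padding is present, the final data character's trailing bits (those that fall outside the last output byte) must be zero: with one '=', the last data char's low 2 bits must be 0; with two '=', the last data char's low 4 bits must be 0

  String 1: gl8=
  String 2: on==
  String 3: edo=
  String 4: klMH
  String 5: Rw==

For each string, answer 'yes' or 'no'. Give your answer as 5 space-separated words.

String 1: 'gl8=' → valid
String 2: 'on==' → invalid (bad trailing bits)
String 3: 'edo=' → valid
String 4: 'klMH' → valid
String 5: 'Rw==' → valid

Answer: yes no yes yes yes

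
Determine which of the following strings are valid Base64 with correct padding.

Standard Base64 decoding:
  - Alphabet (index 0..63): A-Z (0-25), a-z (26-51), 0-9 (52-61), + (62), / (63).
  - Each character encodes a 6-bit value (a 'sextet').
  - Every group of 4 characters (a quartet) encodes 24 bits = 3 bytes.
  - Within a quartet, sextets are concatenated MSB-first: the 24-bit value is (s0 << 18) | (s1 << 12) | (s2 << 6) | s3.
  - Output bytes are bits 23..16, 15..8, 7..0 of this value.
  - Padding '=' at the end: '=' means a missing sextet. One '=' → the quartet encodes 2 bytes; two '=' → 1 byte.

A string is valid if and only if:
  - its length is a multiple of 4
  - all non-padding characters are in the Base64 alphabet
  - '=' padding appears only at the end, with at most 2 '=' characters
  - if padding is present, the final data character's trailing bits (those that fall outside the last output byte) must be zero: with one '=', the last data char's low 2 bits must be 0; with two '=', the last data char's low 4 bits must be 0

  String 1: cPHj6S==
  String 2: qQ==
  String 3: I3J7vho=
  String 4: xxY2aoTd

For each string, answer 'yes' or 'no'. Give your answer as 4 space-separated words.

String 1: 'cPHj6S==' → invalid (bad trailing bits)
String 2: 'qQ==' → valid
String 3: 'I3J7vho=' → valid
String 4: 'xxY2aoTd' → valid

Answer: no yes yes yes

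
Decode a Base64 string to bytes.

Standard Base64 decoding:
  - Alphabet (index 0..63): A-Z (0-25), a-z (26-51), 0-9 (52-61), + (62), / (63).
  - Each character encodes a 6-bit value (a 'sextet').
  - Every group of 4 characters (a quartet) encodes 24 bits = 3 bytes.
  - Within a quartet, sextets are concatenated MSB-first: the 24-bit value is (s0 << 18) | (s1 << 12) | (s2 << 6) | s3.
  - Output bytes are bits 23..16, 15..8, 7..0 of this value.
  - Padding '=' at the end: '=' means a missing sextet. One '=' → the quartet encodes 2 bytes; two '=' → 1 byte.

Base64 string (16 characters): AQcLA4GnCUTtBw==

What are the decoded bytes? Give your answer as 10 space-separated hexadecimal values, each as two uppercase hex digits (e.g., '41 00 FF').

After char 0 ('A'=0): chars_in_quartet=1 acc=0x0 bytes_emitted=0
After char 1 ('Q'=16): chars_in_quartet=2 acc=0x10 bytes_emitted=0
After char 2 ('c'=28): chars_in_quartet=3 acc=0x41C bytes_emitted=0
After char 3 ('L'=11): chars_in_quartet=4 acc=0x1070B -> emit 01 07 0B, reset; bytes_emitted=3
After char 4 ('A'=0): chars_in_quartet=1 acc=0x0 bytes_emitted=3
After char 5 ('4'=56): chars_in_quartet=2 acc=0x38 bytes_emitted=3
After char 6 ('G'=6): chars_in_quartet=3 acc=0xE06 bytes_emitted=3
After char 7 ('n'=39): chars_in_quartet=4 acc=0x381A7 -> emit 03 81 A7, reset; bytes_emitted=6
After char 8 ('C'=2): chars_in_quartet=1 acc=0x2 bytes_emitted=6
After char 9 ('U'=20): chars_in_quartet=2 acc=0x94 bytes_emitted=6
After char 10 ('T'=19): chars_in_quartet=3 acc=0x2513 bytes_emitted=6
After char 11 ('t'=45): chars_in_quartet=4 acc=0x944ED -> emit 09 44 ED, reset; bytes_emitted=9
After char 12 ('B'=1): chars_in_quartet=1 acc=0x1 bytes_emitted=9
After char 13 ('w'=48): chars_in_quartet=2 acc=0x70 bytes_emitted=9
Padding '==': partial quartet acc=0x70 -> emit 07; bytes_emitted=10

Answer: 01 07 0B 03 81 A7 09 44 ED 07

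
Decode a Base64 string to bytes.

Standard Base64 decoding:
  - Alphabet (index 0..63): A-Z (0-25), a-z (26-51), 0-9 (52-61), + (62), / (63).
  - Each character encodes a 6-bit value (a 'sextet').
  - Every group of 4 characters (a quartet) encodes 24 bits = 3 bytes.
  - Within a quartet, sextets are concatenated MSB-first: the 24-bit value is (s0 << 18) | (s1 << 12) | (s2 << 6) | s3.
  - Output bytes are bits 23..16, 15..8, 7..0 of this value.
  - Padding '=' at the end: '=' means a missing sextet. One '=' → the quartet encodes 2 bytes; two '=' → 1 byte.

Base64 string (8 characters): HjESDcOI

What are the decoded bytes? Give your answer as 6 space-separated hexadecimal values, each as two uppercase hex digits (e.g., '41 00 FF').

After char 0 ('H'=7): chars_in_quartet=1 acc=0x7 bytes_emitted=0
After char 1 ('j'=35): chars_in_quartet=2 acc=0x1E3 bytes_emitted=0
After char 2 ('E'=4): chars_in_quartet=3 acc=0x78C4 bytes_emitted=0
After char 3 ('S'=18): chars_in_quartet=4 acc=0x1E3112 -> emit 1E 31 12, reset; bytes_emitted=3
After char 4 ('D'=3): chars_in_quartet=1 acc=0x3 bytes_emitted=3
After char 5 ('c'=28): chars_in_quartet=2 acc=0xDC bytes_emitted=3
After char 6 ('O'=14): chars_in_quartet=3 acc=0x370E bytes_emitted=3
After char 7 ('I'=8): chars_in_quartet=4 acc=0xDC388 -> emit 0D C3 88, reset; bytes_emitted=6

Answer: 1E 31 12 0D C3 88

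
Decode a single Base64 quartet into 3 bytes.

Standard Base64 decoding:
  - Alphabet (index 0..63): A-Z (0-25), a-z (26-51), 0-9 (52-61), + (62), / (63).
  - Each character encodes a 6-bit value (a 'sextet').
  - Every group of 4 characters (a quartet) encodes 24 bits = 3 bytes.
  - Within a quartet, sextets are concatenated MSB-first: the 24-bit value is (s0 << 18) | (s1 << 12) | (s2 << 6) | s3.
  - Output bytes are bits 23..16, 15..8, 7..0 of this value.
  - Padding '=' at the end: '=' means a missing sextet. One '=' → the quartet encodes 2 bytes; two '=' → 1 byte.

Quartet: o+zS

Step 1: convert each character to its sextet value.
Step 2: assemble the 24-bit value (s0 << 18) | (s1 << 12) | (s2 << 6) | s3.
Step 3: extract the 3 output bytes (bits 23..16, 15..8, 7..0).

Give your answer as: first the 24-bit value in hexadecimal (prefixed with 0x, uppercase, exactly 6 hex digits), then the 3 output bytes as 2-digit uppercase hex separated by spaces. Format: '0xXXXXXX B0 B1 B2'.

Sextets: o=40, +=62, z=51, S=18
24-bit: (40<<18) | (62<<12) | (51<<6) | 18
      = 0xA00000 | 0x03E000 | 0x000CC0 | 0x000012
      = 0xA3ECD2
Bytes: (v>>16)&0xFF=A3, (v>>8)&0xFF=EC, v&0xFF=D2

Answer: 0xA3ECD2 A3 EC D2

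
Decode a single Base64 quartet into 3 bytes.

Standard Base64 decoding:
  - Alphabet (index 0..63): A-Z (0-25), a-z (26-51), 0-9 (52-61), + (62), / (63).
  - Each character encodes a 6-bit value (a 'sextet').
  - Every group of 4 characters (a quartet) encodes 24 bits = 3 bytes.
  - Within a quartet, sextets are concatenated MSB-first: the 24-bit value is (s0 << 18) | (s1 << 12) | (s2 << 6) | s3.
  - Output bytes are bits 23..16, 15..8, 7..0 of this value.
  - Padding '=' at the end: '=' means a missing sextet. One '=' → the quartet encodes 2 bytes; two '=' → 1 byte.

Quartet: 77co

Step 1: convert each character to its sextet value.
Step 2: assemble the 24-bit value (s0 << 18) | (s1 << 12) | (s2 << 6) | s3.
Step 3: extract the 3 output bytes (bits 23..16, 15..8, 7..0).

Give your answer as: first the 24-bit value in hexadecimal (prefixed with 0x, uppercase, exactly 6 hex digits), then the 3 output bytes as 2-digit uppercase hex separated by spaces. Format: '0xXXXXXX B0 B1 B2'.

Sextets: 7=59, 7=59, c=28, o=40
24-bit: (59<<18) | (59<<12) | (28<<6) | 40
      = 0xEC0000 | 0x03B000 | 0x000700 | 0x000028
      = 0xEFB728
Bytes: (v>>16)&0xFF=EF, (v>>8)&0xFF=B7, v&0xFF=28

Answer: 0xEFB728 EF B7 28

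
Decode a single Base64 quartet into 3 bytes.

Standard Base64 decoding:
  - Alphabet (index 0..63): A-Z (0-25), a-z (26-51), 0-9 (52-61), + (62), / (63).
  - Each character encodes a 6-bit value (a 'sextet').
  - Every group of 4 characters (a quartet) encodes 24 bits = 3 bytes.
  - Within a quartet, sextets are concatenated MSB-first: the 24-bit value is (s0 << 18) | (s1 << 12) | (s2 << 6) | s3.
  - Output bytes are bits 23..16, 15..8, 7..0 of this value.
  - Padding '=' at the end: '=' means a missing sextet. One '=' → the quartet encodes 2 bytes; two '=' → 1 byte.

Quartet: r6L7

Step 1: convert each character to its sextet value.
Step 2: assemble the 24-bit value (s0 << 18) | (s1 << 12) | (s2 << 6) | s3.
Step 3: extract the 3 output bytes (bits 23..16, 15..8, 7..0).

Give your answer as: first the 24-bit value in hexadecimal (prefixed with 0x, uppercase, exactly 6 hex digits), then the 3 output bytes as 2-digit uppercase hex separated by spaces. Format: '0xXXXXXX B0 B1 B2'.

Sextets: r=43, 6=58, L=11, 7=59
24-bit: (43<<18) | (58<<12) | (11<<6) | 59
      = 0xAC0000 | 0x03A000 | 0x0002C0 | 0x00003B
      = 0xAFA2FB
Bytes: (v>>16)&0xFF=AF, (v>>8)&0xFF=A2, v&0xFF=FB

Answer: 0xAFA2FB AF A2 FB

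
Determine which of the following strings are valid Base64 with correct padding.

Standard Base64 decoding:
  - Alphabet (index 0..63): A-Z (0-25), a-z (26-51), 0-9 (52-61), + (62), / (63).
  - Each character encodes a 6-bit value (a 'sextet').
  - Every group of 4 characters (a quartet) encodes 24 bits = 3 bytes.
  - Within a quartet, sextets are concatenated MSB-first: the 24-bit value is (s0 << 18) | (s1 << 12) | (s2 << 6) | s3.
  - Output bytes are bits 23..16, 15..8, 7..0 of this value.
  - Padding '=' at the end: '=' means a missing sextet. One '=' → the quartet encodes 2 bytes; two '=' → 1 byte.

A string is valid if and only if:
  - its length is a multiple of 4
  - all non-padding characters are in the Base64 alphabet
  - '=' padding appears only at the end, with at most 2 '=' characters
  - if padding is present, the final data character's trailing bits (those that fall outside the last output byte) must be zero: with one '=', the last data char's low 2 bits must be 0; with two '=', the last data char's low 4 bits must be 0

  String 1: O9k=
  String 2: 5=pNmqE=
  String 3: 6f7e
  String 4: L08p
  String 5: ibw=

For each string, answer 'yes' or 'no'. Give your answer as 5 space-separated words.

Answer: yes no yes yes yes

Derivation:
String 1: 'O9k=' → valid
String 2: '5=pNmqE=' → invalid (bad char(s): ['=']; '=' in middle)
String 3: '6f7e' → valid
String 4: 'L08p' → valid
String 5: 'ibw=' → valid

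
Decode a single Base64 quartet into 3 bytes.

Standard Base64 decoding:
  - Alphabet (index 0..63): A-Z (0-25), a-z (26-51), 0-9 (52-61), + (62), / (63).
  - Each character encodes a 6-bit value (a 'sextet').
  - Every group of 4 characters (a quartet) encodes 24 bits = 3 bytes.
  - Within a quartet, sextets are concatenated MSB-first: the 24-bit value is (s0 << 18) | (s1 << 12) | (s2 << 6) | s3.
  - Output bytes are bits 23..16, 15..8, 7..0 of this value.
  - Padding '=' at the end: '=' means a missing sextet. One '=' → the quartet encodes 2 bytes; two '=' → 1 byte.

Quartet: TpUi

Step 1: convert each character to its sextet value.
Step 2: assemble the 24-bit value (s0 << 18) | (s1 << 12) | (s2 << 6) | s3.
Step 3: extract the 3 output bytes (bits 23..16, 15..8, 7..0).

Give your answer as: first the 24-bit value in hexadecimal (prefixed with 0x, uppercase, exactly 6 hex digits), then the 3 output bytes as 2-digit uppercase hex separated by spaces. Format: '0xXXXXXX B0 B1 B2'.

Answer: 0x4E9522 4E 95 22

Derivation:
Sextets: T=19, p=41, U=20, i=34
24-bit: (19<<18) | (41<<12) | (20<<6) | 34
      = 0x4C0000 | 0x029000 | 0x000500 | 0x000022
      = 0x4E9522
Bytes: (v>>16)&0xFF=4E, (v>>8)&0xFF=95, v&0xFF=22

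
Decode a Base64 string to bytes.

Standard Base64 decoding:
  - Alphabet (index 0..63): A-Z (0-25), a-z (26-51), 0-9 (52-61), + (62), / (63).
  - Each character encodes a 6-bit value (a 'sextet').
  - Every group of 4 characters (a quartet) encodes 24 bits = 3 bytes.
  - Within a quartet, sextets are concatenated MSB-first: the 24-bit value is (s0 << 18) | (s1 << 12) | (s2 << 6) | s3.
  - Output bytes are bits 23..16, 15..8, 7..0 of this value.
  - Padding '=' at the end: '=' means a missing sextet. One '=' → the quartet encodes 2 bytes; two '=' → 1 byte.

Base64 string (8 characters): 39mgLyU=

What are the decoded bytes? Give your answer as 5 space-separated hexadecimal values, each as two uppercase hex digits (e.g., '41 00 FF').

Answer: DF D9 A0 2F 25

Derivation:
After char 0 ('3'=55): chars_in_quartet=1 acc=0x37 bytes_emitted=0
After char 1 ('9'=61): chars_in_quartet=2 acc=0xDFD bytes_emitted=0
After char 2 ('m'=38): chars_in_quartet=3 acc=0x37F66 bytes_emitted=0
After char 3 ('g'=32): chars_in_quartet=4 acc=0xDFD9A0 -> emit DF D9 A0, reset; bytes_emitted=3
After char 4 ('L'=11): chars_in_quartet=1 acc=0xB bytes_emitted=3
After char 5 ('y'=50): chars_in_quartet=2 acc=0x2F2 bytes_emitted=3
After char 6 ('U'=20): chars_in_quartet=3 acc=0xBC94 bytes_emitted=3
Padding '=': partial quartet acc=0xBC94 -> emit 2F 25; bytes_emitted=5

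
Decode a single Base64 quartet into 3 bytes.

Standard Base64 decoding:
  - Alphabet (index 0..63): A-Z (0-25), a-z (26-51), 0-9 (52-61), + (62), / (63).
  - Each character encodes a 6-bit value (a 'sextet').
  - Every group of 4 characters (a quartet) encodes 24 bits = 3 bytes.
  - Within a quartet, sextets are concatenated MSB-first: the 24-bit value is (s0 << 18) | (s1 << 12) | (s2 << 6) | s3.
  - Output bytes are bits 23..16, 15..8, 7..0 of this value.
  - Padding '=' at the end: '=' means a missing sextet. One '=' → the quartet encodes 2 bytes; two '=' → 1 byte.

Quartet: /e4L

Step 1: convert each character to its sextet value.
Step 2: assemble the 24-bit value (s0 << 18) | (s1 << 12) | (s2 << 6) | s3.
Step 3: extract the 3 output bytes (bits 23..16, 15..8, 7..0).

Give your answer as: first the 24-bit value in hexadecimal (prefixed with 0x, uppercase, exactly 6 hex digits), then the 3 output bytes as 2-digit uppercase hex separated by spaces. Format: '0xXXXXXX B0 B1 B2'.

Sextets: /=63, e=30, 4=56, L=11
24-bit: (63<<18) | (30<<12) | (56<<6) | 11
      = 0xFC0000 | 0x01E000 | 0x000E00 | 0x00000B
      = 0xFDEE0B
Bytes: (v>>16)&0xFF=FD, (v>>8)&0xFF=EE, v&0xFF=0B

Answer: 0xFDEE0B FD EE 0B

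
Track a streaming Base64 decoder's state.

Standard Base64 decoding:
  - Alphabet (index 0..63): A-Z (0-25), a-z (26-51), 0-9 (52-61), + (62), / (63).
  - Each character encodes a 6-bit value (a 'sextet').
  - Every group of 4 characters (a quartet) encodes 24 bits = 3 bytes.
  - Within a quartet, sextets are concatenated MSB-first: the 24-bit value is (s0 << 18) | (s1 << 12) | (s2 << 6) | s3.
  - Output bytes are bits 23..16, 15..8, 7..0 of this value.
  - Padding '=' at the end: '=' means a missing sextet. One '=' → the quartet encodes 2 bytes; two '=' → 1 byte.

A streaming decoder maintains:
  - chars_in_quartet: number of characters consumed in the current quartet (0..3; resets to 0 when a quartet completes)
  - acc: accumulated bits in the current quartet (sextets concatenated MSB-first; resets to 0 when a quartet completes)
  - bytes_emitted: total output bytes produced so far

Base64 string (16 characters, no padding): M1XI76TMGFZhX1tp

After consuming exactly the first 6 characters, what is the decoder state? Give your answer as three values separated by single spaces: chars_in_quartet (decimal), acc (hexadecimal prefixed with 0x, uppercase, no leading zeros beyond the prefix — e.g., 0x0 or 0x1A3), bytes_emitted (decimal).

After char 0 ('M'=12): chars_in_quartet=1 acc=0xC bytes_emitted=0
After char 1 ('1'=53): chars_in_quartet=2 acc=0x335 bytes_emitted=0
After char 2 ('X'=23): chars_in_quartet=3 acc=0xCD57 bytes_emitted=0
After char 3 ('I'=8): chars_in_quartet=4 acc=0x3355C8 -> emit 33 55 C8, reset; bytes_emitted=3
After char 4 ('7'=59): chars_in_quartet=1 acc=0x3B bytes_emitted=3
After char 5 ('6'=58): chars_in_quartet=2 acc=0xEFA bytes_emitted=3

Answer: 2 0xEFA 3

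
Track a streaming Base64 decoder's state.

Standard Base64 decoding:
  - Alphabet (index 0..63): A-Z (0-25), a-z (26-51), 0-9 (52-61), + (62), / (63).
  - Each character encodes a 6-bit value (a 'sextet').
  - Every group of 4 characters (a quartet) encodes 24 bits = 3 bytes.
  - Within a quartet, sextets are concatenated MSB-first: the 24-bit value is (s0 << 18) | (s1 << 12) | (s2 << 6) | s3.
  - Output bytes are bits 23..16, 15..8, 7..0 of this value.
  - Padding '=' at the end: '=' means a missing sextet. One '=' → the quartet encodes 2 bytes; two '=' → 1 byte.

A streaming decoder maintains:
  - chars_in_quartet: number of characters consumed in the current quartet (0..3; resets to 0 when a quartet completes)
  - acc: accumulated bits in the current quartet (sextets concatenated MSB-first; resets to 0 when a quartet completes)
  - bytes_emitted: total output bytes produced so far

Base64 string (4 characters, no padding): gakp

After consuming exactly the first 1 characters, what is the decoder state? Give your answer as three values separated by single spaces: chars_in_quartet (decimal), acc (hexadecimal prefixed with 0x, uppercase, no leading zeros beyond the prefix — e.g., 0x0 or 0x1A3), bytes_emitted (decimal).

Answer: 1 0x20 0

Derivation:
After char 0 ('g'=32): chars_in_quartet=1 acc=0x20 bytes_emitted=0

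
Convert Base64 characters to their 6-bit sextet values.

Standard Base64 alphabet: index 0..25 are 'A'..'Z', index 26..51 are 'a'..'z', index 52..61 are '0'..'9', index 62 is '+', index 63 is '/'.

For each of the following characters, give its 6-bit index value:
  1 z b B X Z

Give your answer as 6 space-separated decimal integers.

'1': 0..9 range, 52 + ord('1') − ord('0') = 53
'z': a..z range, 26 + ord('z') − ord('a') = 51
'b': a..z range, 26 + ord('b') − ord('a') = 27
'B': A..Z range, ord('B') − ord('A') = 1
'X': A..Z range, ord('X') − ord('A') = 23
'Z': A..Z range, ord('Z') − ord('A') = 25

Answer: 53 51 27 1 23 25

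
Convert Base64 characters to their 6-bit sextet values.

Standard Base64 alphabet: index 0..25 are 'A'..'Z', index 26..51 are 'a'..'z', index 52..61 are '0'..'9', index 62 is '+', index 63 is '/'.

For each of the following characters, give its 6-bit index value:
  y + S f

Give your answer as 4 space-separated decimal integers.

'y': a..z range, 26 + ord('y') − ord('a') = 50
'+': index 62
'S': A..Z range, ord('S') − ord('A') = 18
'f': a..z range, 26 + ord('f') − ord('a') = 31

Answer: 50 62 18 31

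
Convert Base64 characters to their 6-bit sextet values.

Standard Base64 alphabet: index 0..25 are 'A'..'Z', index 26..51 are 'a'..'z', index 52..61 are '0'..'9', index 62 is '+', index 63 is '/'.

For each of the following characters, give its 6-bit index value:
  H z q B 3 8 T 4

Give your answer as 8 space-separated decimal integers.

Answer: 7 51 42 1 55 60 19 56

Derivation:
'H': A..Z range, ord('H') − ord('A') = 7
'z': a..z range, 26 + ord('z') − ord('a') = 51
'q': a..z range, 26 + ord('q') − ord('a') = 42
'B': A..Z range, ord('B') − ord('A') = 1
'3': 0..9 range, 52 + ord('3') − ord('0') = 55
'8': 0..9 range, 52 + ord('8') − ord('0') = 60
'T': A..Z range, ord('T') − ord('A') = 19
'4': 0..9 range, 52 + ord('4') − ord('0') = 56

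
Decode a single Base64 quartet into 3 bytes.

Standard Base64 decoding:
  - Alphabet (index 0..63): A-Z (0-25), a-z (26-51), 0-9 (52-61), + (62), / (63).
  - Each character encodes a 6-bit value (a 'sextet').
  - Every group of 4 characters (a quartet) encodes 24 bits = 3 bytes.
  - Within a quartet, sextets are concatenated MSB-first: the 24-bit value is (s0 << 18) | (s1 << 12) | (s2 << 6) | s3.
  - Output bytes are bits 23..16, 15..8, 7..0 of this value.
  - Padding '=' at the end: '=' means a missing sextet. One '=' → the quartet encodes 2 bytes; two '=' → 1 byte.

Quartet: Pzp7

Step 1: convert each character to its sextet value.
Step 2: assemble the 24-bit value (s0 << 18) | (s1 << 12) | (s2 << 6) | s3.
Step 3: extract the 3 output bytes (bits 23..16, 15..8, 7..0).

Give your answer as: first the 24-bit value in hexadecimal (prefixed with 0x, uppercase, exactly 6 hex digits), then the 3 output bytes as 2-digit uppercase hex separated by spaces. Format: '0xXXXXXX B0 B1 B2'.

Answer: 0x3F3A7B 3F 3A 7B

Derivation:
Sextets: P=15, z=51, p=41, 7=59
24-bit: (15<<18) | (51<<12) | (41<<6) | 59
      = 0x3C0000 | 0x033000 | 0x000A40 | 0x00003B
      = 0x3F3A7B
Bytes: (v>>16)&0xFF=3F, (v>>8)&0xFF=3A, v&0xFF=7B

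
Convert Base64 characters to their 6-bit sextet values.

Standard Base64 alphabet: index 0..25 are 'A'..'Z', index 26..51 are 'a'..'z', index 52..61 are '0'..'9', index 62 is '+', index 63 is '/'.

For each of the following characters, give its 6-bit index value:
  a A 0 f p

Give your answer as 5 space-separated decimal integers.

Answer: 26 0 52 31 41

Derivation:
'a': a..z range, 26 + ord('a') − ord('a') = 26
'A': A..Z range, ord('A') − ord('A') = 0
'0': 0..9 range, 52 + ord('0') − ord('0') = 52
'f': a..z range, 26 + ord('f') − ord('a') = 31
'p': a..z range, 26 + ord('p') − ord('a') = 41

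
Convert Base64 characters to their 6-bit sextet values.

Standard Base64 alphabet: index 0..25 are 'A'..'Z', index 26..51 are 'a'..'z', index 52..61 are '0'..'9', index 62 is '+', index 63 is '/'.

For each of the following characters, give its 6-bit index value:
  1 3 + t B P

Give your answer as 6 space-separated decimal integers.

Answer: 53 55 62 45 1 15

Derivation:
'1': 0..9 range, 52 + ord('1') − ord('0') = 53
'3': 0..9 range, 52 + ord('3') − ord('0') = 55
'+': index 62
't': a..z range, 26 + ord('t') − ord('a') = 45
'B': A..Z range, ord('B') − ord('A') = 1
'P': A..Z range, ord('P') − ord('A') = 15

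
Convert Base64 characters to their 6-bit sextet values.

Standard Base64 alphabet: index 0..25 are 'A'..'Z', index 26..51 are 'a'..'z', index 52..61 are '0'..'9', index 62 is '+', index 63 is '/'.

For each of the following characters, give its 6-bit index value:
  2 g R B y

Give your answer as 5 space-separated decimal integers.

Answer: 54 32 17 1 50

Derivation:
'2': 0..9 range, 52 + ord('2') − ord('0') = 54
'g': a..z range, 26 + ord('g') − ord('a') = 32
'R': A..Z range, ord('R') − ord('A') = 17
'B': A..Z range, ord('B') − ord('A') = 1
'y': a..z range, 26 + ord('y') − ord('a') = 50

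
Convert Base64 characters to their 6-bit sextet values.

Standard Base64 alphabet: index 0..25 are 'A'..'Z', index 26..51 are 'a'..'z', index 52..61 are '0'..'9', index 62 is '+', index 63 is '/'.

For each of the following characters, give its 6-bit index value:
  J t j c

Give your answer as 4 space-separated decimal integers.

Answer: 9 45 35 28

Derivation:
'J': A..Z range, ord('J') − ord('A') = 9
't': a..z range, 26 + ord('t') − ord('a') = 45
'j': a..z range, 26 + ord('j') − ord('a') = 35
'c': a..z range, 26 + ord('c') − ord('a') = 28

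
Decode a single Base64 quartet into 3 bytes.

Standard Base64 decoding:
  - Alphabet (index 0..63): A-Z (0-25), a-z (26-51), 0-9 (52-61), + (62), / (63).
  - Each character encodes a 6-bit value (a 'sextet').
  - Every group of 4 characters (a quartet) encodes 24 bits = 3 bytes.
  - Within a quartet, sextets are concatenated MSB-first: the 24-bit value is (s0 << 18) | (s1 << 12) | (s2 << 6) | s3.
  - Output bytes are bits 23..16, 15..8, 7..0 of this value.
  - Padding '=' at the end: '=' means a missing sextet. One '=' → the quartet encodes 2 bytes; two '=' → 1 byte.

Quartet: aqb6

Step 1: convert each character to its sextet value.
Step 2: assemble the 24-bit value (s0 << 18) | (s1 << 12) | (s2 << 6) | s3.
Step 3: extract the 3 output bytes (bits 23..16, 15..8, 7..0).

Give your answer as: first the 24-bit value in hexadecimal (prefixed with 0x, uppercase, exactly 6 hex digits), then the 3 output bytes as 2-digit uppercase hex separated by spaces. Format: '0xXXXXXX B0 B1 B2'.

Answer: 0x6AA6FA 6A A6 FA

Derivation:
Sextets: a=26, q=42, b=27, 6=58
24-bit: (26<<18) | (42<<12) | (27<<6) | 58
      = 0x680000 | 0x02A000 | 0x0006C0 | 0x00003A
      = 0x6AA6FA
Bytes: (v>>16)&0xFF=6A, (v>>8)&0xFF=A6, v&0xFF=FA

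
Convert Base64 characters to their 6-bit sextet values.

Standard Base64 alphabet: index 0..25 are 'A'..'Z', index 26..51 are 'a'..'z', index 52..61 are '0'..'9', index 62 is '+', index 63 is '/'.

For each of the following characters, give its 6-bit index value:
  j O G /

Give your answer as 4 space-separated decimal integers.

'j': a..z range, 26 + ord('j') − ord('a') = 35
'O': A..Z range, ord('O') − ord('A') = 14
'G': A..Z range, ord('G') − ord('A') = 6
'/': index 63

Answer: 35 14 6 63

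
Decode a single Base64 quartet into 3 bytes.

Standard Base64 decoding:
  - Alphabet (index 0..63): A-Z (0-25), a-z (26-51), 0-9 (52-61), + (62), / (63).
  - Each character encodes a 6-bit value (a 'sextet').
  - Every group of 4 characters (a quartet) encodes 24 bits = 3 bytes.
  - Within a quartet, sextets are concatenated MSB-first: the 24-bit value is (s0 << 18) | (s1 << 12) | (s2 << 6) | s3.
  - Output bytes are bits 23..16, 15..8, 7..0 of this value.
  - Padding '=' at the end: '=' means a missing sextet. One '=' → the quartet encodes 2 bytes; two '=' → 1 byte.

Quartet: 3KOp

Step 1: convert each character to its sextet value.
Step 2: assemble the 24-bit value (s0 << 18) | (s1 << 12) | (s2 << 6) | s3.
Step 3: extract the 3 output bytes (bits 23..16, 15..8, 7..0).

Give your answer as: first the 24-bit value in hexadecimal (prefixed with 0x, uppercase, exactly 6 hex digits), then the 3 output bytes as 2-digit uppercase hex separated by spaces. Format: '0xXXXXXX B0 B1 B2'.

Answer: 0xDCA3A9 DC A3 A9

Derivation:
Sextets: 3=55, K=10, O=14, p=41
24-bit: (55<<18) | (10<<12) | (14<<6) | 41
      = 0xDC0000 | 0x00A000 | 0x000380 | 0x000029
      = 0xDCA3A9
Bytes: (v>>16)&0xFF=DC, (v>>8)&0xFF=A3, v&0xFF=A9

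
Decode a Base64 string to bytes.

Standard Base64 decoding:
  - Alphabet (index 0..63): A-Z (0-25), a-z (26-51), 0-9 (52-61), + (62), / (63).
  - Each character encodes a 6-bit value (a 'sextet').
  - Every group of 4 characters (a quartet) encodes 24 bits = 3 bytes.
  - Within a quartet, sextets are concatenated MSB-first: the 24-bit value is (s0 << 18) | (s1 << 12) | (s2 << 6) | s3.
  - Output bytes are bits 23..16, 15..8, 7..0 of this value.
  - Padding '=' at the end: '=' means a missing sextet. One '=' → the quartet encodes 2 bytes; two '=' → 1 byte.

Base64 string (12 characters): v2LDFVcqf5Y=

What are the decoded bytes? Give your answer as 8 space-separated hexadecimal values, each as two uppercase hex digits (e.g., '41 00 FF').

After char 0 ('v'=47): chars_in_quartet=1 acc=0x2F bytes_emitted=0
After char 1 ('2'=54): chars_in_quartet=2 acc=0xBF6 bytes_emitted=0
After char 2 ('L'=11): chars_in_quartet=3 acc=0x2FD8B bytes_emitted=0
After char 3 ('D'=3): chars_in_quartet=4 acc=0xBF62C3 -> emit BF 62 C3, reset; bytes_emitted=3
After char 4 ('F'=5): chars_in_quartet=1 acc=0x5 bytes_emitted=3
After char 5 ('V'=21): chars_in_quartet=2 acc=0x155 bytes_emitted=3
After char 6 ('c'=28): chars_in_quartet=3 acc=0x555C bytes_emitted=3
After char 7 ('q'=42): chars_in_quartet=4 acc=0x15572A -> emit 15 57 2A, reset; bytes_emitted=6
After char 8 ('f'=31): chars_in_quartet=1 acc=0x1F bytes_emitted=6
After char 9 ('5'=57): chars_in_quartet=2 acc=0x7F9 bytes_emitted=6
After char 10 ('Y'=24): chars_in_quartet=3 acc=0x1FE58 bytes_emitted=6
Padding '=': partial quartet acc=0x1FE58 -> emit 7F 96; bytes_emitted=8

Answer: BF 62 C3 15 57 2A 7F 96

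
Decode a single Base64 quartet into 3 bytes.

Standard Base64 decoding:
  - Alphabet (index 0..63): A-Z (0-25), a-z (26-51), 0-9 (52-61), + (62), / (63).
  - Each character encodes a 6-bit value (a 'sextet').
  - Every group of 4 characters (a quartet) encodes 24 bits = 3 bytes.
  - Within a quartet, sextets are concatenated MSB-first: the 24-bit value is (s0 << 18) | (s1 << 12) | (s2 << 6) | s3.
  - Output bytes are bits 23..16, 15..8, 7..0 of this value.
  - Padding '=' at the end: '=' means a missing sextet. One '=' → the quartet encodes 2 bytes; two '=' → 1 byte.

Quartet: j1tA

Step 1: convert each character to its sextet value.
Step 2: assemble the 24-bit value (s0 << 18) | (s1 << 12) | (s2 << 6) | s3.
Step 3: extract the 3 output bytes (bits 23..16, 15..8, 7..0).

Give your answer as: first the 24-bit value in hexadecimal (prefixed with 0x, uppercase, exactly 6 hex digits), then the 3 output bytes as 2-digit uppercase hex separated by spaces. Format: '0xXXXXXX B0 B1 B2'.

Sextets: j=35, 1=53, t=45, A=0
24-bit: (35<<18) | (53<<12) | (45<<6) | 0
      = 0x8C0000 | 0x035000 | 0x000B40 | 0x000000
      = 0x8F5B40
Bytes: (v>>16)&0xFF=8F, (v>>8)&0xFF=5B, v&0xFF=40

Answer: 0x8F5B40 8F 5B 40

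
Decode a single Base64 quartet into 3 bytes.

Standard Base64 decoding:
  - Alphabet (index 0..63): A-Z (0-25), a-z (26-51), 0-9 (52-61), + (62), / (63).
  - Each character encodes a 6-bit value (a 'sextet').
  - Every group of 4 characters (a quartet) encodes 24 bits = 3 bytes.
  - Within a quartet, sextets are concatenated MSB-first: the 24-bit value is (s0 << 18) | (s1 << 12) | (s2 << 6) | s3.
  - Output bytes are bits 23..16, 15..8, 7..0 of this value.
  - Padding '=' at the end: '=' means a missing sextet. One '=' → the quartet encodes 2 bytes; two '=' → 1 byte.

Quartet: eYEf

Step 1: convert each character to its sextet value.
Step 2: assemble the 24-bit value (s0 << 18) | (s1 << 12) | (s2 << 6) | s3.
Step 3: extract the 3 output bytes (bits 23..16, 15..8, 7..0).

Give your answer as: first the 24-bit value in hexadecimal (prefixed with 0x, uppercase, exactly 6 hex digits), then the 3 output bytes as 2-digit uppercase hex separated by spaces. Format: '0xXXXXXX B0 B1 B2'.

Sextets: e=30, Y=24, E=4, f=31
24-bit: (30<<18) | (24<<12) | (4<<6) | 31
      = 0x780000 | 0x018000 | 0x000100 | 0x00001F
      = 0x79811F
Bytes: (v>>16)&0xFF=79, (v>>8)&0xFF=81, v&0xFF=1F

Answer: 0x79811F 79 81 1F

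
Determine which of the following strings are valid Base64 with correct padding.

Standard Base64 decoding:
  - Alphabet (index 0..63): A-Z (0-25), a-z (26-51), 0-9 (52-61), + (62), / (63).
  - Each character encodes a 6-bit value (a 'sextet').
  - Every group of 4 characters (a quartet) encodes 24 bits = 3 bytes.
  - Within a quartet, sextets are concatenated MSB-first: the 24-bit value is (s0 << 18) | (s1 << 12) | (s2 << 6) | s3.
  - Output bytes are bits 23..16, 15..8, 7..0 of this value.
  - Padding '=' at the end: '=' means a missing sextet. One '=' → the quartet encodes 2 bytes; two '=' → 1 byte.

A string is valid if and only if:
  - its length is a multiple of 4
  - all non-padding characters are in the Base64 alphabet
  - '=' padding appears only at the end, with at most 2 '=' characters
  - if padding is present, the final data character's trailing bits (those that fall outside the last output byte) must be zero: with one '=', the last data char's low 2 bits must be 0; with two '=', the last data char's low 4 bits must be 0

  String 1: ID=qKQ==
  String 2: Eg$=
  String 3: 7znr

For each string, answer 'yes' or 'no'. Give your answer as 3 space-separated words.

String 1: 'ID=qKQ==' → invalid (bad char(s): ['=']; '=' in middle)
String 2: 'Eg$=' → invalid (bad char(s): ['$'])
String 3: '7znr' → valid

Answer: no no yes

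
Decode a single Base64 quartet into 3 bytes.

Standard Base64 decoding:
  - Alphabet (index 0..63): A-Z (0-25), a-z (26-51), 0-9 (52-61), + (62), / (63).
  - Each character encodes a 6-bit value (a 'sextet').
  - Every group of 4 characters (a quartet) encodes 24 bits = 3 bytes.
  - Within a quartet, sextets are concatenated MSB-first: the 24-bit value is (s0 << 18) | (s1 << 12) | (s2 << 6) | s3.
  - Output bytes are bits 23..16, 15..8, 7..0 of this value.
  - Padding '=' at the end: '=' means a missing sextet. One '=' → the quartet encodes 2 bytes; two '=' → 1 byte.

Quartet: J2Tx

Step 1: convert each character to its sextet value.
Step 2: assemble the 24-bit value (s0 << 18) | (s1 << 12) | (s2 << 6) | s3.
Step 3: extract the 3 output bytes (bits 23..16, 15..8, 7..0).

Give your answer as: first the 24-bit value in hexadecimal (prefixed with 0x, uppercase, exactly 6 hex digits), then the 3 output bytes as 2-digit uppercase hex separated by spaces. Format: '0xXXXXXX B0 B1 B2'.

Answer: 0x2764F1 27 64 F1

Derivation:
Sextets: J=9, 2=54, T=19, x=49
24-bit: (9<<18) | (54<<12) | (19<<6) | 49
      = 0x240000 | 0x036000 | 0x0004C0 | 0x000031
      = 0x2764F1
Bytes: (v>>16)&0xFF=27, (v>>8)&0xFF=64, v&0xFF=F1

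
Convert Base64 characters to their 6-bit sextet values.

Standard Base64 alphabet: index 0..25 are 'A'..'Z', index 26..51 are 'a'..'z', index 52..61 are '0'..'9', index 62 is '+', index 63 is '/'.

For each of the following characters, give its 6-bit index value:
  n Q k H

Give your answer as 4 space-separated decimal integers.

Answer: 39 16 36 7

Derivation:
'n': a..z range, 26 + ord('n') − ord('a') = 39
'Q': A..Z range, ord('Q') − ord('A') = 16
'k': a..z range, 26 + ord('k') − ord('a') = 36
'H': A..Z range, ord('H') − ord('A') = 7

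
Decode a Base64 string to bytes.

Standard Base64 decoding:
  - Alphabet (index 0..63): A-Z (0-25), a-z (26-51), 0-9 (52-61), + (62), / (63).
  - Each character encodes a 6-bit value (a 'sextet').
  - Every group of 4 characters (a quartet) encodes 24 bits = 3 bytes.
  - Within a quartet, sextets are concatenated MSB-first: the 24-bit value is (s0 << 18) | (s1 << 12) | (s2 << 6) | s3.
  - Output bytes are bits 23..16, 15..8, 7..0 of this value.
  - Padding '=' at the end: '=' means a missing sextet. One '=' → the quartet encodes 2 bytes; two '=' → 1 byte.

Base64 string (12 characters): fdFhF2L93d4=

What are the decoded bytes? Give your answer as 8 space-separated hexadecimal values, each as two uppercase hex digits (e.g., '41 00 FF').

After char 0 ('f'=31): chars_in_quartet=1 acc=0x1F bytes_emitted=0
After char 1 ('d'=29): chars_in_quartet=2 acc=0x7DD bytes_emitted=0
After char 2 ('F'=5): chars_in_quartet=3 acc=0x1F745 bytes_emitted=0
After char 3 ('h'=33): chars_in_quartet=4 acc=0x7DD161 -> emit 7D D1 61, reset; bytes_emitted=3
After char 4 ('F'=5): chars_in_quartet=1 acc=0x5 bytes_emitted=3
After char 5 ('2'=54): chars_in_quartet=2 acc=0x176 bytes_emitted=3
After char 6 ('L'=11): chars_in_quartet=3 acc=0x5D8B bytes_emitted=3
After char 7 ('9'=61): chars_in_quartet=4 acc=0x1762FD -> emit 17 62 FD, reset; bytes_emitted=6
After char 8 ('3'=55): chars_in_quartet=1 acc=0x37 bytes_emitted=6
After char 9 ('d'=29): chars_in_quartet=2 acc=0xDDD bytes_emitted=6
After char 10 ('4'=56): chars_in_quartet=3 acc=0x37778 bytes_emitted=6
Padding '=': partial quartet acc=0x37778 -> emit DD DE; bytes_emitted=8

Answer: 7D D1 61 17 62 FD DD DE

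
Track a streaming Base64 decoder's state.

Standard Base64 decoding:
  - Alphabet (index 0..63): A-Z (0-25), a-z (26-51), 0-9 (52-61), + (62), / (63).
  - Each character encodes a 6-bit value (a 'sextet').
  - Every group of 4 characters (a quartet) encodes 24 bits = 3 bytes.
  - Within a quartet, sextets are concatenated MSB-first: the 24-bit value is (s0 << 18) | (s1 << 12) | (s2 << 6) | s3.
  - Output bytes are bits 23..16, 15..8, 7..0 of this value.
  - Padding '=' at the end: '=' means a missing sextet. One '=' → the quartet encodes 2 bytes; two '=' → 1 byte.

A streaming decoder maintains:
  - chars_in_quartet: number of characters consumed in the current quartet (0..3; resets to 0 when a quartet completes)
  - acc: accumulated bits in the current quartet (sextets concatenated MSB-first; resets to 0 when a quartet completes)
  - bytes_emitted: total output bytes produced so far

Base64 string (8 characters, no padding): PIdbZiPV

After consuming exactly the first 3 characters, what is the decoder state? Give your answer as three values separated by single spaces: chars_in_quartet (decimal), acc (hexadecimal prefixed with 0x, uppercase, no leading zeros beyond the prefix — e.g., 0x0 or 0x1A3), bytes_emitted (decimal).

After char 0 ('P'=15): chars_in_quartet=1 acc=0xF bytes_emitted=0
After char 1 ('I'=8): chars_in_quartet=2 acc=0x3C8 bytes_emitted=0
After char 2 ('d'=29): chars_in_quartet=3 acc=0xF21D bytes_emitted=0

Answer: 3 0xF21D 0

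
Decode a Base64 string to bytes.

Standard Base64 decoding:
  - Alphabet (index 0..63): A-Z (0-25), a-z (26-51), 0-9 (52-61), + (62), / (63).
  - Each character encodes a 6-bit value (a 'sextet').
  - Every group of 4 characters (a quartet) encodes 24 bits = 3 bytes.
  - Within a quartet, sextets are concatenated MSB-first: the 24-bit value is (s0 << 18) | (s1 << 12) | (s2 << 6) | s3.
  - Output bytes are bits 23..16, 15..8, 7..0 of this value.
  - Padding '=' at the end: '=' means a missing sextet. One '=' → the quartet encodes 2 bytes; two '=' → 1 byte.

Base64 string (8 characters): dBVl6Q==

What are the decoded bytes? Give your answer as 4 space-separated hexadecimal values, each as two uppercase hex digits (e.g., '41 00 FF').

After char 0 ('d'=29): chars_in_quartet=1 acc=0x1D bytes_emitted=0
After char 1 ('B'=1): chars_in_quartet=2 acc=0x741 bytes_emitted=0
After char 2 ('V'=21): chars_in_quartet=3 acc=0x1D055 bytes_emitted=0
After char 3 ('l'=37): chars_in_quartet=4 acc=0x741565 -> emit 74 15 65, reset; bytes_emitted=3
After char 4 ('6'=58): chars_in_quartet=1 acc=0x3A bytes_emitted=3
After char 5 ('Q'=16): chars_in_quartet=2 acc=0xE90 bytes_emitted=3
Padding '==': partial quartet acc=0xE90 -> emit E9; bytes_emitted=4

Answer: 74 15 65 E9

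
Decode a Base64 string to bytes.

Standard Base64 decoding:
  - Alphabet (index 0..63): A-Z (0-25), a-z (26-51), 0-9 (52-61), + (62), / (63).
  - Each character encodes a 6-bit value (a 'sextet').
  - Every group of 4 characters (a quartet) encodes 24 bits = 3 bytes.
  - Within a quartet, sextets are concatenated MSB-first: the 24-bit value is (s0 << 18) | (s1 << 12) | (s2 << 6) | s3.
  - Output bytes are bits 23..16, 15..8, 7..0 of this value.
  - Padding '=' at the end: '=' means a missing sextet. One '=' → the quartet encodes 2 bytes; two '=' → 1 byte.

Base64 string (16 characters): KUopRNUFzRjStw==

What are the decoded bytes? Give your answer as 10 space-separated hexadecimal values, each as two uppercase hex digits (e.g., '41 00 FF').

Answer: 29 4A 29 44 D5 05 CD 18 D2 B7

Derivation:
After char 0 ('K'=10): chars_in_quartet=1 acc=0xA bytes_emitted=0
After char 1 ('U'=20): chars_in_quartet=2 acc=0x294 bytes_emitted=0
After char 2 ('o'=40): chars_in_quartet=3 acc=0xA528 bytes_emitted=0
After char 3 ('p'=41): chars_in_quartet=4 acc=0x294A29 -> emit 29 4A 29, reset; bytes_emitted=3
After char 4 ('R'=17): chars_in_quartet=1 acc=0x11 bytes_emitted=3
After char 5 ('N'=13): chars_in_quartet=2 acc=0x44D bytes_emitted=3
After char 6 ('U'=20): chars_in_quartet=3 acc=0x11354 bytes_emitted=3
After char 7 ('F'=5): chars_in_quartet=4 acc=0x44D505 -> emit 44 D5 05, reset; bytes_emitted=6
After char 8 ('z'=51): chars_in_quartet=1 acc=0x33 bytes_emitted=6
After char 9 ('R'=17): chars_in_quartet=2 acc=0xCD1 bytes_emitted=6
After char 10 ('j'=35): chars_in_quartet=3 acc=0x33463 bytes_emitted=6
After char 11 ('S'=18): chars_in_quartet=4 acc=0xCD18D2 -> emit CD 18 D2, reset; bytes_emitted=9
After char 12 ('t'=45): chars_in_quartet=1 acc=0x2D bytes_emitted=9
After char 13 ('w'=48): chars_in_quartet=2 acc=0xB70 bytes_emitted=9
Padding '==': partial quartet acc=0xB70 -> emit B7; bytes_emitted=10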